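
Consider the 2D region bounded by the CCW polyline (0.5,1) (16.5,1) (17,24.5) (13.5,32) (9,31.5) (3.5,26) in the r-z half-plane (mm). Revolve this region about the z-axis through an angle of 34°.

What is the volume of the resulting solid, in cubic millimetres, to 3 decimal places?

Volume = 2354.065 mm³

Profile (r,z), 6 vertices: (0.5,1) (16.5,1) (17,24.5) (13.5,32) (9,31.5) (3.5,26)
edge 0: (0.5,1)→(16.5,1)  cross = 0.5·1 − 16.5·1 = -16.0000; (r_i+r_j)·cross = 17·-16.0000 = -272.0000
edge 1: (16.5,1)→(17,24.5)  cross = 16.5·24.5 − 17·1 = 387.2500; (r_i+r_j)·cross = 33.5·387.2500 = 12972.8750
edge 2: (17,24.5)→(13.5,32)  cross = 17·32 − 13.5·24.5 = 213.2500; (r_i+r_j)·cross = 30.5·213.2500 = 6504.1250
edge 3: (13.5,32)→(9,31.5)  cross = 13.5·31.5 − 9·32 = 137.2500; (r_i+r_j)·cross = 22.5·137.2500 = 3088.1250
edge 4: (9,31.5)→(3.5,26)  cross = 9·26 − 3.5·31.5 = 123.7500; (r_i+r_j)·cross = 12.5·123.7500 = 1546.8750
edge 5: (3.5,26)→(0.5,1)  cross = 3.5·1 − 0.5·26 = -9.5000; (r_i+r_j)·cross = 4·-9.5000 = -38.0000
Σcross = 836.0000 → A = |Σcross|/2 = 418.0000 mm²
Σ(r_i+r_j)·cross = 23802.0000 → first moment M = |Σ|/6 = 3967.0000
R_c = M/A = 3967.0000/418.0000 = 9.4904 mm
θ = 34° = 0.593412 rad
V = θ·R_c·A = 0.593412·9.4904·418.0000 = 2354.065 mm³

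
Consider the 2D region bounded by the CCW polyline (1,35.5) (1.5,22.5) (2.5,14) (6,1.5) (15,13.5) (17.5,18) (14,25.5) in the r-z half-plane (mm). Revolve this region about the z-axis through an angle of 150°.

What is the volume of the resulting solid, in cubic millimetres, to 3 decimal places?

Volume = 6377.760 mm³

Profile (r,z), 7 vertices: (1,35.5) (1.5,22.5) (2.5,14) (6,1.5) (15,13.5) (17.5,18) (14,25.5)
edge 0: (1,35.5)→(1.5,22.5)  cross = 1·22.5 − 1.5·35.5 = -30.7500; (r_i+r_j)·cross = 2.5·-30.7500 = -76.8750
edge 1: (1.5,22.5)→(2.5,14)  cross = 1.5·14 − 2.5·22.5 = -35.2500; (r_i+r_j)·cross = 4·-35.2500 = -141.0000
edge 2: (2.5,14)→(6,1.5)  cross = 2.5·1.5 − 6·14 = -80.2500; (r_i+r_j)·cross = 8.5·-80.2500 = -682.1250
edge 3: (6,1.5)→(15,13.5)  cross = 6·13.5 − 15·1.5 = 58.5000; (r_i+r_j)·cross = 21·58.5000 = 1228.5000
edge 4: (15,13.5)→(17.5,18)  cross = 15·18 − 17.5·13.5 = 33.7500; (r_i+r_j)·cross = 32.5·33.7500 = 1096.8750
edge 5: (17.5,18)→(14,25.5)  cross = 17.5·25.5 − 14·18 = 194.2500; (r_i+r_j)·cross = 31.5·194.2500 = 6118.8750
edge 6: (14,25.5)→(1,35.5)  cross = 14·35.5 − 1·25.5 = 471.5000; (r_i+r_j)·cross = 15·471.5000 = 7072.5000
Σcross = 611.7500 → A = |Σcross|/2 = 305.8750 mm²
Σ(r_i+r_j)·cross = 14616.7500 → first moment M = |Σ|/6 = 2436.1250
R_c = M/A = 2436.1250/305.8750 = 7.9644 mm
θ = 150° = 2.617994 rad
V = θ·R_c·A = 2.617994·7.9644·305.8750 = 6377.760 mm³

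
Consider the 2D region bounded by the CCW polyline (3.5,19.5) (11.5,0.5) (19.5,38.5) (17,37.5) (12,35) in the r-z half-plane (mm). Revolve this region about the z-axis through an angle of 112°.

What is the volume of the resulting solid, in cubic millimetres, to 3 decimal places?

Volume = 6131.499 mm³

Profile (r,z), 5 vertices: (3.5,19.5) (11.5,0.5) (19.5,38.5) (17,37.5) (12,35)
edge 0: (3.5,19.5)→(11.5,0.5)  cross = 3.5·0.5 − 11.5·19.5 = -222.5000; (r_i+r_j)·cross = 15·-222.5000 = -3337.5000
edge 1: (11.5,0.5)→(19.5,38.5)  cross = 11.5·38.5 − 19.5·0.5 = 433.0000; (r_i+r_j)·cross = 31·433.0000 = 13423.0000
edge 2: (19.5,38.5)→(17,37.5)  cross = 19.5·37.5 − 17·38.5 = 76.7500; (r_i+r_j)·cross = 36.5·76.7500 = 2801.3750
edge 3: (17,37.5)→(12,35)  cross = 17·35 − 12·37.5 = 145.0000; (r_i+r_j)·cross = 29·145.0000 = 4205.0000
edge 4: (12,35)→(3.5,19.5)  cross = 12·19.5 − 3.5·35 = 111.5000; (r_i+r_j)·cross = 15.5·111.5000 = 1728.2500
Σcross = 543.7500 → A = |Σcross|/2 = 271.8750 mm²
Σ(r_i+r_j)·cross = 18820.1250 → first moment M = |Σ|/6 = 3136.6875
R_c = M/A = 3136.6875/271.8750 = 11.5372 mm
θ = 112° = 1.954769 rad
V = θ·R_c·A = 1.954769·11.5372·271.8750 = 6131.499 mm³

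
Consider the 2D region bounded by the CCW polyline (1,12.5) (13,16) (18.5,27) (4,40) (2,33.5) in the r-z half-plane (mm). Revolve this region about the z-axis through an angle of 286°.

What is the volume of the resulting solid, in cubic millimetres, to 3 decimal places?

Profile (r,z), 5 vertices: (1,12.5) (13,16) (18.5,27) (4,40) (2,33.5)
edge 0: (1,12.5)→(13,16)  cross = 1·16 − 13·12.5 = -146.5000; (r_i+r_j)·cross = 14·-146.5000 = -2051.0000
edge 1: (13,16)→(18.5,27)  cross = 13·27 − 18.5·16 = 55.0000; (r_i+r_j)·cross = 31.5·55.0000 = 1732.5000
edge 2: (18.5,27)→(4,40)  cross = 18.5·40 − 4·27 = 632.0000; (r_i+r_j)·cross = 22.5·632.0000 = 14220.0000
edge 3: (4,40)→(2,33.5)  cross = 4·33.5 − 2·40 = 54.0000; (r_i+r_j)·cross = 6·54.0000 = 324.0000
edge 4: (2,33.5)→(1,12.5)  cross = 2·12.5 − 1·33.5 = -8.5000; (r_i+r_j)·cross = 3·-8.5000 = -25.5000
Σcross = 586.0000 → A = |Σcross|/2 = 293.0000 mm²
Σ(r_i+r_j)·cross = 14200.0000 → first moment M = |Σ|/6 = 2366.6667
R_c = M/A = 2366.6667/293.0000 = 8.0774 mm
θ = 286° = 4.991642 rad
V = θ·R_c·A = 4.991642·8.0774·293.0000 = 11813.552 mm³

Volume = 11813.552 mm³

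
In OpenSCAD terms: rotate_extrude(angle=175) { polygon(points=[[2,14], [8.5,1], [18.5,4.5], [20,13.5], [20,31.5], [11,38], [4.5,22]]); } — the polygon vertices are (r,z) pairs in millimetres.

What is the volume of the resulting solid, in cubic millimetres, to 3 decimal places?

Volume = 17255.734 mm³

Profile (r,z), 7 vertices: (2,14) (8.5,1) (18.5,4.5) (20,13.5) (20,31.5) (11,38) (4.5,22)
edge 0: (2,14)→(8.5,1)  cross = 2·1 − 8.5·14 = -117.0000; (r_i+r_j)·cross = 10.5·-117.0000 = -1228.5000
edge 1: (8.5,1)→(18.5,4.5)  cross = 8.5·4.5 − 18.5·1 = 19.7500; (r_i+r_j)·cross = 27·19.7500 = 533.2500
edge 2: (18.5,4.5)→(20,13.5)  cross = 18.5·13.5 − 20·4.5 = 159.7500; (r_i+r_j)·cross = 38.5·159.7500 = 6150.3750
edge 3: (20,13.5)→(20,31.5)  cross = 20·31.5 − 20·13.5 = 360.0000; (r_i+r_j)·cross = 40·360.0000 = 14400.0000
edge 4: (20,31.5)→(11,38)  cross = 20·38 − 11·31.5 = 413.5000; (r_i+r_j)·cross = 31·413.5000 = 12818.5000
edge 5: (11,38)→(4.5,22)  cross = 11·22 − 4.5·38 = 71.0000; (r_i+r_j)·cross = 15.5·71.0000 = 1100.5000
edge 6: (4.5,22)→(2,14)  cross = 4.5·14 − 2·22 = 19.0000; (r_i+r_j)·cross = 6.5·19.0000 = 123.5000
Σcross = 926.0000 → A = |Σcross|/2 = 463.0000 mm²
Σ(r_i+r_j)·cross = 33897.6250 → first moment M = |Σ|/6 = 5649.6042
R_c = M/A = 5649.6042/463.0000 = 12.2022 mm
θ = 175° = 3.054326 rad
V = θ·R_c·A = 3.054326·12.2022·463.0000 = 17255.734 mm³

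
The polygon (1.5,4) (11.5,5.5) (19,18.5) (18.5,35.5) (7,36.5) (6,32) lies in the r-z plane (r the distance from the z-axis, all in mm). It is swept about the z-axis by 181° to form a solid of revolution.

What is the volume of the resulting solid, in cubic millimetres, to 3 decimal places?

Profile (r,z), 6 vertices: (1.5,4) (11.5,5.5) (19,18.5) (18.5,35.5) (7,36.5) (6,32)
edge 0: (1.5,4)→(11.5,5.5)  cross = 1.5·5.5 − 11.5·4 = -37.7500; (r_i+r_j)·cross = 13·-37.7500 = -490.7500
edge 1: (11.5,5.5)→(19,18.5)  cross = 11.5·18.5 − 19·5.5 = 108.2500; (r_i+r_j)·cross = 30.5·108.2500 = 3301.6250
edge 2: (19,18.5)→(18.5,35.5)  cross = 19·35.5 − 18.5·18.5 = 332.2500; (r_i+r_j)·cross = 37.5·332.2500 = 12459.3750
edge 3: (18.5,35.5)→(7,36.5)  cross = 18.5·36.5 − 7·35.5 = 426.7500; (r_i+r_j)·cross = 25.5·426.7500 = 10882.1250
edge 4: (7,36.5)→(6,32)  cross = 7·32 − 6·36.5 = 5.0000; (r_i+r_j)·cross = 13·5.0000 = 65.0000
edge 5: (6,32)→(1.5,4)  cross = 6·4 − 1.5·32 = -24.0000; (r_i+r_j)·cross = 7.5·-24.0000 = -180.0000
Σcross = 810.5000 → A = |Σcross|/2 = 405.2500 mm²
Σ(r_i+r_j)·cross = 26037.3750 → first moment M = |Σ|/6 = 4339.5625
R_c = M/A = 4339.5625/405.2500 = 10.7084 mm
θ = 181° = 3.159046 rad
V = θ·R_c·A = 3.159046·10.7084·405.2500 = 13708.877 mm³

Volume = 13708.877 mm³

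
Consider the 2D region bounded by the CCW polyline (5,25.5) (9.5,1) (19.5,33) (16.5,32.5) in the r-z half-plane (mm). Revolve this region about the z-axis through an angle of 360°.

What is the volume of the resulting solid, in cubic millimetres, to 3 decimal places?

Volume = 14504.995 mm³

Profile (r,z), 4 vertices: (5,25.5) (9.5,1) (19.5,33) (16.5,32.5)
edge 0: (5,25.5)→(9.5,1)  cross = 5·1 − 9.5·25.5 = -237.2500; (r_i+r_j)·cross = 14.5·-237.2500 = -3440.1250
edge 1: (9.5,1)→(19.5,33)  cross = 9.5·33 − 19.5·1 = 294.0000; (r_i+r_j)·cross = 29·294.0000 = 8526.0000
edge 2: (19.5,33)→(16.5,32.5)  cross = 19.5·32.5 − 16.5·33 = 89.2500; (r_i+r_j)·cross = 36·89.2500 = 3213.0000
edge 3: (16.5,32.5)→(5,25.5)  cross = 16.5·25.5 − 5·32.5 = 258.2500; (r_i+r_j)·cross = 21.5·258.2500 = 5552.3750
Σcross = 404.2500 → A = |Σcross|/2 = 202.1250 mm²
Σ(r_i+r_j)·cross = 13851.2500 → first moment M = |Σ|/6 = 2308.5417
R_c = M/A = 2308.5417/202.1250 = 11.4214 mm
θ = 360° = 6.283185 rad
V = θ·R_c·A = 6.283185·11.4214·202.1250 = 14504.995 mm³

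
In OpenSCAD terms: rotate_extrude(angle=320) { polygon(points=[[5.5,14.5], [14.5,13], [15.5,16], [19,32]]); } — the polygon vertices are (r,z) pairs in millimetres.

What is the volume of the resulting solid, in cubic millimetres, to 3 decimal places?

Volume = 6703.693 mm³

Profile (r,z), 4 vertices: (5.5,14.5) (14.5,13) (15.5,16) (19,32)
edge 0: (5.5,14.5)→(14.5,13)  cross = 5.5·13 − 14.5·14.5 = -138.7500; (r_i+r_j)·cross = 20·-138.7500 = -2775.0000
edge 1: (14.5,13)→(15.5,16)  cross = 14.5·16 − 15.5·13 = 30.5000; (r_i+r_j)·cross = 30·30.5000 = 915.0000
edge 2: (15.5,16)→(19,32)  cross = 15.5·32 − 19·16 = 192.0000; (r_i+r_j)·cross = 34.5·192.0000 = 6624.0000
edge 3: (19,32)→(5.5,14.5)  cross = 19·14.5 − 5.5·32 = 99.5000; (r_i+r_j)·cross = 24.5·99.5000 = 2437.7500
Σcross = 183.2500 → A = |Σcross|/2 = 91.6250 mm²
Σ(r_i+r_j)·cross = 7201.7500 → first moment M = |Σ|/6 = 1200.2917
R_c = M/A = 1200.2917/91.6250 = 13.1000 mm
θ = 320° = 5.585054 rad
V = θ·R_c·A = 5.585054·13.1000·91.6250 = 6703.693 mm³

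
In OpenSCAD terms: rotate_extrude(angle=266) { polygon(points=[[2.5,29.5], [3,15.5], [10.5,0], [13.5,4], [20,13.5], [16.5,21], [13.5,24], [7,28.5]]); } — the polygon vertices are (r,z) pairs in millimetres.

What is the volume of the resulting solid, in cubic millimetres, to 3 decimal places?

Profile (r,z), 8 vertices: (2.5,29.5) (3,15.5) (10.5,0) (13.5,4) (20,13.5) (16.5,21) (13.5,24) (7,28.5)
edge 0: (2.5,29.5)→(3,15.5)  cross = 2.5·15.5 − 3·29.5 = -49.7500; (r_i+r_j)·cross = 5.5·-49.7500 = -273.6250
edge 1: (3,15.5)→(10.5,0)  cross = 3·0 − 10.5·15.5 = -162.7500; (r_i+r_j)·cross = 13.5·-162.7500 = -2197.1250
edge 2: (10.5,0)→(13.5,4)  cross = 10.5·4 − 13.5·0 = 42.0000; (r_i+r_j)·cross = 24·42.0000 = 1008.0000
edge 3: (13.5,4)→(20,13.5)  cross = 13.5·13.5 − 20·4 = 102.2500; (r_i+r_j)·cross = 33.5·102.2500 = 3425.3750
edge 4: (20,13.5)→(16.5,21)  cross = 20·21 − 16.5·13.5 = 197.2500; (r_i+r_j)·cross = 36.5·197.2500 = 7199.6250
edge 5: (16.5,21)→(13.5,24)  cross = 16.5·24 − 13.5·21 = 112.5000; (r_i+r_j)·cross = 30·112.5000 = 3375.0000
edge 6: (13.5,24)→(7,28.5)  cross = 13.5·28.5 − 7·24 = 216.7500; (r_i+r_j)·cross = 20.5·216.7500 = 4443.3750
edge 7: (7,28.5)→(2.5,29.5)  cross = 7·29.5 − 2.5·28.5 = 135.2500; (r_i+r_j)·cross = 9.5·135.2500 = 1284.8750
Σcross = 593.5000 → A = |Σcross|/2 = 296.7500 mm²
Σ(r_i+r_j)·cross = 18265.5000 → first moment M = |Σ|/6 = 3044.2500
R_c = M/A = 3044.2500/296.7500 = 10.2586 mm
θ = 266° = 4.642576 rad
V = θ·R_c·A = 4.642576·10.2586·296.7500 = 14133.161 mm³

Volume = 14133.161 mm³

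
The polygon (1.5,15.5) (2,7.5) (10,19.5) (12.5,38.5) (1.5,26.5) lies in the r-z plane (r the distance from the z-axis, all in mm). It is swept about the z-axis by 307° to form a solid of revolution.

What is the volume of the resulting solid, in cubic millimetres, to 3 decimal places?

Profile (r,z), 5 vertices: (1.5,15.5) (2,7.5) (10,19.5) (12.5,38.5) (1.5,26.5)
edge 0: (1.5,15.5)→(2,7.5)  cross = 1.5·7.5 − 2·15.5 = -19.7500; (r_i+r_j)·cross = 3.5·-19.7500 = -69.1250
edge 1: (2,7.5)→(10,19.5)  cross = 2·19.5 − 10·7.5 = -36.0000; (r_i+r_j)·cross = 12·-36.0000 = -432.0000
edge 2: (10,19.5)→(12.5,38.5)  cross = 10·38.5 − 12.5·19.5 = 141.2500; (r_i+r_j)·cross = 22.5·141.2500 = 3178.1250
edge 3: (12.5,38.5)→(1.5,26.5)  cross = 12.5·26.5 − 1.5·38.5 = 273.5000; (r_i+r_j)·cross = 14·273.5000 = 3829.0000
edge 4: (1.5,26.5)→(1.5,15.5)  cross = 1.5·15.5 − 1.5·26.5 = -16.5000; (r_i+r_j)·cross = 3·-16.5000 = -49.5000
Σcross = 342.5000 → A = |Σcross|/2 = 171.2500 mm²
Σ(r_i+r_j)·cross = 6456.5000 → first moment M = |Σ|/6 = 1076.0833
R_c = M/A = 1076.0833/171.2500 = 6.2837 mm
θ = 307° = 5.358161 rad
V = θ·R_c·A = 5.358161·6.2837·171.2500 = 5765.828 mm³

Volume = 5765.828 mm³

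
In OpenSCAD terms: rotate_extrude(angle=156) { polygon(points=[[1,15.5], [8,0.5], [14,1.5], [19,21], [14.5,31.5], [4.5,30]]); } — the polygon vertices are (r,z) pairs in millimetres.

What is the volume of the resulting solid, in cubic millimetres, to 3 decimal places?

Volume = 10618.300 mm³

Profile (r,z), 6 vertices: (1,15.5) (8,0.5) (14,1.5) (19,21) (14.5,31.5) (4.5,30)
edge 0: (1,15.5)→(8,0.5)  cross = 1·0.5 − 8·15.5 = -123.5000; (r_i+r_j)·cross = 9·-123.5000 = -1111.5000
edge 1: (8,0.5)→(14,1.5)  cross = 8·1.5 − 14·0.5 = 5.0000; (r_i+r_j)·cross = 22·5.0000 = 110.0000
edge 2: (14,1.5)→(19,21)  cross = 14·21 − 19·1.5 = 265.5000; (r_i+r_j)·cross = 33·265.5000 = 8761.5000
edge 3: (19,21)→(14.5,31.5)  cross = 19·31.5 − 14.5·21 = 294.0000; (r_i+r_j)·cross = 33.5·294.0000 = 9849.0000
edge 4: (14.5,31.5)→(4.5,30)  cross = 14.5·30 − 4.5·31.5 = 293.2500; (r_i+r_j)·cross = 19·293.2500 = 5571.7500
edge 5: (4.5,30)→(1,15.5)  cross = 4.5·15.5 − 1·30 = 39.7500; (r_i+r_j)·cross = 5.5·39.7500 = 218.6250
Σcross = 774.0000 → A = |Σcross|/2 = 387.0000 mm²
Σ(r_i+r_j)·cross = 23399.3750 → first moment M = |Σ|/6 = 3899.8958
R_c = M/A = 3899.8958/387.0000 = 10.0773 mm
θ = 156° = 2.722714 rad
V = θ·R_c·A = 2.722714·10.0773·387.0000 = 10618.300 mm³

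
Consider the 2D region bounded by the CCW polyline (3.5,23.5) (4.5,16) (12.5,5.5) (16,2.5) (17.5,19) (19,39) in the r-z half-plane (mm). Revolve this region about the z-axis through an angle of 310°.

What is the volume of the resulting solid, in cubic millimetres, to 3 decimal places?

Volume = 20229.486 mm³

Profile (r,z), 6 vertices: (3.5,23.5) (4.5,16) (12.5,5.5) (16,2.5) (17.5,19) (19,39)
edge 0: (3.5,23.5)→(4.5,16)  cross = 3.5·16 − 4.5·23.5 = -49.7500; (r_i+r_j)·cross = 8·-49.7500 = -398.0000
edge 1: (4.5,16)→(12.5,5.5)  cross = 4.5·5.5 − 12.5·16 = -175.2500; (r_i+r_j)·cross = 17·-175.2500 = -2979.2500
edge 2: (12.5,5.5)→(16,2.5)  cross = 12.5·2.5 − 16·5.5 = -56.7500; (r_i+r_j)·cross = 28.5·-56.7500 = -1617.3750
edge 3: (16,2.5)→(17.5,19)  cross = 16·19 − 17.5·2.5 = 260.2500; (r_i+r_j)·cross = 33.5·260.2500 = 8718.3750
edge 4: (17.5,19)→(19,39)  cross = 17.5·39 − 19·19 = 321.5000; (r_i+r_j)·cross = 36.5·321.5000 = 11734.7500
edge 5: (19,39)→(3.5,23.5)  cross = 19·23.5 − 3.5·39 = 310.0000; (r_i+r_j)·cross = 22.5·310.0000 = 6975.0000
Σcross = 610.0000 → A = |Σcross|/2 = 305.0000 mm²
Σ(r_i+r_j)·cross = 22433.5000 → first moment M = |Σ|/6 = 3738.9167
R_c = M/A = 3738.9167/305.0000 = 12.2587 mm
θ = 310° = 5.410521 rad
V = θ·R_c·A = 5.410521·12.2587·305.0000 = 20229.486 mm³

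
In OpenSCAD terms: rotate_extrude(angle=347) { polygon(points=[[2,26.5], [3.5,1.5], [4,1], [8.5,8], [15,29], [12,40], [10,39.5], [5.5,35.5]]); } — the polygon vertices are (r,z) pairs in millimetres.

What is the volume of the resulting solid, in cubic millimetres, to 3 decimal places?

Profile (r,z), 8 vertices: (2,26.5) (3.5,1.5) (4,1) (8.5,8) (15,29) (12,40) (10,39.5) (5.5,35.5)
edge 0: (2,26.5)→(3.5,1.5)  cross = 2·1.5 − 3.5·26.5 = -89.7500; (r_i+r_j)·cross = 5.5·-89.7500 = -493.6250
edge 1: (3.5,1.5)→(4,1)  cross = 3.5·1 − 4·1.5 = -2.5000; (r_i+r_j)·cross = 7.5·-2.5000 = -18.7500
edge 2: (4,1)→(8.5,8)  cross = 4·8 − 8.5·1 = 23.5000; (r_i+r_j)·cross = 12.5·23.5000 = 293.7500
edge 3: (8.5,8)→(15,29)  cross = 8.5·29 − 15·8 = 126.5000; (r_i+r_j)·cross = 23.5·126.5000 = 2972.7500
edge 4: (15,29)→(12,40)  cross = 15·40 − 12·29 = 252.0000; (r_i+r_j)·cross = 27·252.0000 = 6804.0000
edge 5: (12,40)→(10,39.5)  cross = 12·39.5 − 10·40 = 74.0000; (r_i+r_j)·cross = 22·74.0000 = 1628.0000
edge 6: (10,39.5)→(5.5,35.5)  cross = 10·35.5 − 5.5·39.5 = 137.7500; (r_i+r_j)·cross = 15.5·137.7500 = 2135.1250
edge 7: (5.5,35.5)→(2,26.5)  cross = 5.5·26.5 − 2·35.5 = 74.7500; (r_i+r_j)·cross = 7.5·74.7500 = 560.6250
Σcross = 596.2500 → A = |Σcross|/2 = 298.1250 mm²
Σ(r_i+r_j)·cross = 13881.8750 → first moment M = |Σ|/6 = 2313.6458
R_c = M/A = 2313.6458/298.1250 = 7.7607 mm
θ = 347° = 6.056293 rad
V = θ·R_c·A = 6.056293·7.7607·298.1250 = 14012.116 mm³

Volume = 14012.116 mm³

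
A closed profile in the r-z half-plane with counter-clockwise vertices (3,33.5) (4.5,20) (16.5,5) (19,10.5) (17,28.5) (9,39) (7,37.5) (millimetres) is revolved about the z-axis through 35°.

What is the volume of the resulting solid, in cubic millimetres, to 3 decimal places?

Profile (r,z), 7 vertices: (3,33.5) (4.5,20) (16.5,5) (19,10.5) (17,28.5) (9,39) (7,37.5)
edge 0: (3,33.5)→(4.5,20)  cross = 3·20 − 4.5·33.5 = -90.7500; (r_i+r_j)·cross = 7.5·-90.7500 = -680.6250
edge 1: (4.5,20)→(16.5,5)  cross = 4.5·5 − 16.5·20 = -307.5000; (r_i+r_j)·cross = 21·-307.5000 = -6457.5000
edge 2: (16.5,5)→(19,10.5)  cross = 16.5·10.5 − 19·5 = 78.2500; (r_i+r_j)·cross = 35.5·78.2500 = 2777.8750
edge 3: (19,10.5)→(17,28.5)  cross = 19·28.5 − 17·10.5 = 363.0000; (r_i+r_j)·cross = 36·363.0000 = 13068.0000
edge 4: (17,28.5)→(9,39)  cross = 17·39 − 9·28.5 = 406.5000; (r_i+r_j)·cross = 26·406.5000 = 10569.0000
edge 5: (9,39)→(7,37.5)  cross = 9·37.5 − 7·39 = 64.5000; (r_i+r_j)·cross = 16·64.5000 = 1032.0000
edge 6: (7,37.5)→(3,33.5)  cross = 7·33.5 − 3·37.5 = 122.0000; (r_i+r_j)·cross = 10·122.0000 = 1220.0000
Σcross = 636.0000 → A = |Σcross|/2 = 318.0000 mm²
Σ(r_i+r_j)·cross = 21528.7500 → first moment M = |Σ|/6 = 3588.1250
R_c = M/A = 3588.1250/318.0000 = 11.2834 mm
θ = 35° = 0.610865 rad
V = θ·R_c·A = 0.610865·11.2834·318.0000 = 2191.861 mm³

Volume = 2191.861 mm³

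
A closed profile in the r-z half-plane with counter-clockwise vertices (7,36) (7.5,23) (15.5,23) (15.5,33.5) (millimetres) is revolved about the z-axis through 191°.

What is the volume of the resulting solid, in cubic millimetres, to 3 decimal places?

Profile (r,z), 4 vertices: (7,36) (7.5,23) (15.5,23) (15.5,33.5)
edge 0: (7,36)→(7.5,23)  cross = 7·23 − 7.5·36 = -109.0000; (r_i+r_j)·cross = 14.5·-109.0000 = -1580.5000
edge 1: (7.5,23)→(15.5,23)  cross = 7.5·23 − 15.5·23 = -184.0000; (r_i+r_j)·cross = 23·-184.0000 = -4232.0000
edge 2: (15.5,23)→(15.5,33.5)  cross = 15.5·33.5 − 15.5·23 = 162.7500; (r_i+r_j)·cross = 31·162.7500 = 5045.2500
edge 3: (15.5,33.5)→(7,36)  cross = 15.5·36 − 7·33.5 = 323.5000; (r_i+r_j)·cross = 22.5·323.5000 = 7278.7500
Σcross = 193.2500 → A = |Σcross|/2 = 96.6250 mm²
Σ(r_i+r_j)·cross = 6511.5000 → first moment M = |Σ|/6 = 1085.2500
R_c = M/A = 1085.2500/96.6250 = 11.2316 mm
θ = 191° = 3.333579 rad
V = θ·R_c·A = 3.333579·11.2316·96.6250 = 3617.766 mm³

Volume = 3617.766 mm³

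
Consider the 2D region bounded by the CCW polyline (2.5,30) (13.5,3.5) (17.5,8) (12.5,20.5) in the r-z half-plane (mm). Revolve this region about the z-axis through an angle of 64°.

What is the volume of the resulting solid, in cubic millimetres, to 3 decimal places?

Profile (r,z), 4 vertices: (2.5,30) (13.5,3.5) (17.5,8) (12.5,20.5)
edge 0: (2.5,30)→(13.5,3.5)  cross = 2.5·3.5 − 13.5·30 = -396.2500; (r_i+r_j)·cross = 16·-396.2500 = -6340.0000
edge 1: (13.5,3.5)→(17.5,8)  cross = 13.5·8 − 17.5·3.5 = 46.7500; (r_i+r_j)·cross = 31·46.7500 = 1449.2500
edge 2: (17.5,8)→(12.5,20.5)  cross = 17.5·20.5 − 12.5·8 = 258.7500; (r_i+r_j)·cross = 30·258.7500 = 7762.5000
edge 3: (12.5,20.5)→(2.5,30)  cross = 12.5·30 − 2.5·20.5 = 323.7500; (r_i+r_j)·cross = 15·323.7500 = 4856.2500
Σcross = 233.0000 → A = |Σcross|/2 = 116.5000 mm²
Σ(r_i+r_j)·cross = 7728.0000 → first moment M = |Σ|/6 = 1288.0000
R_c = M/A = 1288.0000/116.5000 = 11.0558 mm
θ = 64° = 1.117011 rad
V = θ·R_c·A = 1.117011·11.0558·116.5000 = 1438.710 mm³

Volume = 1438.710 mm³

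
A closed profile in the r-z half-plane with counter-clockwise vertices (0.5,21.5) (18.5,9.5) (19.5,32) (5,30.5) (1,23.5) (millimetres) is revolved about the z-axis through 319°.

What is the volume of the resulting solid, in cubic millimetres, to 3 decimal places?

Volume = 17795.443 mm³

Profile (r,z), 5 vertices: (0.5,21.5) (18.5,9.5) (19.5,32) (5,30.5) (1,23.5)
edge 0: (0.5,21.5)→(18.5,9.5)  cross = 0.5·9.5 − 18.5·21.5 = -393.0000; (r_i+r_j)·cross = 19·-393.0000 = -7467.0000
edge 1: (18.5,9.5)→(19.5,32)  cross = 18.5·32 − 19.5·9.5 = 406.7500; (r_i+r_j)·cross = 38·406.7500 = 15456.5000
edge 2: (19.5,32)→(5,30.5)  cross = 19.5·30.5 − 5·32 = 434.7500; (r_i+r_j)·cross = 24.5·434.7500 = 10651.3750
edge 3: (5,30.5)→(1,23.5)  cross = 5·23.5 − 1·30.5 = 87.0000; (r_i+r_j)·cross = 6·87.0000 = 522.0000
edge 4: (1,23.5)→(0.5,21.5)  cross = 1·21.5 − 0.5·23.5 = 9.7500; (r_i+r_j)·cross = 1.5·9.7500 = 14.6250
Σcross = 545.2500 → A = |Σcross|/2 = 272.6250 mm²
Σ(r_i+r_j)·cross = 19177.5000 → first moment M = |Σ|/6 = 3196.2500
R_c = M/A = 3196.2500/272.6250 = 11.7240 mm
θ = 319° = 5.567600 rad
V = θ·R_c·A = 5.567600·11.7240·272.6250 = 17795.443 mm³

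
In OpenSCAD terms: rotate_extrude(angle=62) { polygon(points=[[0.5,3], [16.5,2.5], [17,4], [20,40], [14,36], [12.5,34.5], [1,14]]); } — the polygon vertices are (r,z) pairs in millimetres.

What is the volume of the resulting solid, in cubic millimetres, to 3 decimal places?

Profile (r,z), 7 vertices: (0.5,3) (16.5,2.5) (17,4) (20,40) (14,36) (12.5,34.5) (1,14)
edge 0: (0.5,3)→(16.5,2.5)  cross = 0.5·2.5 − 16.5·3 = -48.2500; (r_i+r_j)·cross = 17·-48.2500 = -820.2500
edge 1: (16.5,2.5)→(17,4)  cross = 16.5·4 − 17·2.5 = 23.5000; (r_i+r_j)·cross = 33.5·23.5000 = 787.2500
edge 2: (17,4)→(20,40)  cross = 17·40 − 20·4 = 600.0000; (r_i+r_j)·cross = 37·600.0000 = 22200.0000
edge 3: (20,40)→(14,36)  cross = 20·36 − 14·40 = 160.0000; (r_i+r_j)·cross = 34·160.0000 = 5440.0000
edge 4: (14,36)→(12.5,34.5)  cross = 14·34.5 − 12.5·36 = 33.0000; (r_i+r_j)·cross = 26.5·33.0000 = 874.5000
edge 5: (12.5,34.5)→(1,14)  cross = 12.5·14 − 1·34.5 = 140.5000; (r_i+r_j)·cross = 13.5·140.5000 = 1896.7500
edge 6: (1,14)→(0.5,3)  cross = 1·3 − 0.5·14 = -4.0000; (r_i+r_j)·cross = 1.5·-4.0000 = -6.0000
Σcross = 904.7500 → A = |Σcross|/2 = 452.3750 mm²
Σ(r_i+r_j)·cross = 30372.2500 → first moment M = |Σ|/6 = 5062.0417
R_c = M/A = 5062.0417/452.3750 = 11.1899 mm
θ = 62° = 1.082104 rad
V = θ·R_c·A = 1.082104·11.1899·452.3750 = 5477.656 mm³

Volume = 5477.656 mm³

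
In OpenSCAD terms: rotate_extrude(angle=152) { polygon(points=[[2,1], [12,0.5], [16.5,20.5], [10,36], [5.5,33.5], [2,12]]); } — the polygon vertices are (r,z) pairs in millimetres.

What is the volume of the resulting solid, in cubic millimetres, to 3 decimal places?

Profile (r,z), 6 vertices: (2,1) (12,0.5) (16.5,20.5) (10,36) (5.5,33.5) (2,12)
edge 0: (2,1)→(12,0.5)  cross = 2·0.5 − 12·1 = -11.0000; (r_i+r_j)·cross = 14·-11.0000 = -154.0000
edge 1: (12,0.5)→(16.5,20.5)  cross = 12·20.5 − 16.5·0.5 = 237.7500; (r_i+r_j)·cross = 28.5·237.7500 = 6775.8750
edge 2: (16.5,20.5)→(10,36)  cross = 16.5·36 − 10·20.5 = 389.0000; (r_i+r_j)·cross = 26.5·389.0000 = 10308.5000
edge 3: (10,36)→(5.5,33.5)  cross = 10·33.5 − 5.5·36 = 137.0000; (r_i+r_j)·cross = 15.5·137.0000 = 2123.5000
edge 4: (5.5,33.5)→(2,12)  cross = 5.5·12 − 2·33.5 = -1.0000; (r_i+r_j)·cross = 7.5·-1.0000 = -7.5000
edge 5: (2,12)→(2,1)  cross = 2·1 − 2·12 = -22.0000; (r_i+r_j)·cross = 4·-22.0000 = -88.0000
Σcross = 729.7500 → A = |Σcross|/2 = 364.8750 mm²
Σ(r_i+r_j)·cross = 18958.3750 → first moment M = |Σ|/6 = 3159.7292
R_c = M/A = 3159.7292/364.8750 = 8.6598 mm
θ = 152° = 2.652900 rad
V = θ·R_c·A = 2.652900·8.6598·364.8750 = 8382.447 mm³

Volume = 8382.447 mm³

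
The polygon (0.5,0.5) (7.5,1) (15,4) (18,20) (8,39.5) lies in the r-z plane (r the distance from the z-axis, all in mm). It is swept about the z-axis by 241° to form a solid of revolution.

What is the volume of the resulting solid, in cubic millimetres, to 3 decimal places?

Volume = 15442.259 mm³

Profile (r,z), 5 vertices: (0.5,0.5) (7.5,1) (15,4) (18,20) (8,39.5)
edge 0: (0.5,0.5)→(7.5,1)  cross = 0.5·1 − 7.5·0.5 = -3.2500; (r_i+r_j)·cross = 8·-3.2500 = -26.0000
edge 1: (7.5,1)→(15,4)  cross = 7.5·4 − 15·1 = 15.0000; (r_i+r_j)·cross = 22.5·15.0000 = 337.5000
edge 2: (15,4)→(18,20)  cross = 15·20 − 18·4 = 228.0000; (r_i+r_j)·cross = 33·228.0000 = 7524.0000
edge 3: (18,20)→(8,39.5)  cross = 18·39.5 − 8·20 = 551.0000; (r_i+r_j)·cross = 26·551.0000 = 14326.0000
edge 4: (8,39.5)→(0.5,0.5)  cross = 8·0.5 − 0.5·39.5 = -15.7500; (r_i+r_j)·cross = 8.5·-15.7500 = -133.8750
Σcross = 775.0000 → A = |Σcross|/2 = 387.5000 mm²
Σ(r_i+r_j)·cross = 22027.6250 → first moment M = |Σ|/6 = 3671.2708
R_c = M/A = 3671.2708/387.5000 = 9.4742 mm
θ = 241° = 4.206243 rad
V = θ·R_c·A = 4.206243·9.4742·387.5000 = 15442.259 mm³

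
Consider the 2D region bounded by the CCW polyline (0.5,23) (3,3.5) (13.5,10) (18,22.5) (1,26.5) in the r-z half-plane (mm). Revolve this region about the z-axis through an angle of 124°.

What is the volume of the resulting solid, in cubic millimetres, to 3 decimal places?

Volume = 4338.606 mm³

Profile (r,z), 5 vertices: (0.5,23) (3,3.5) (13.5,10) (18,22.5) (1,26.5)
edge 0: (0.5,23)→(3,3.5)  cross = 0.5·3.5 − 3·23 = -67.2500; (r_i+r_j)·cross = 3.5·-67.2500 = -235.3750
edge 1: (3,3.5)→(13.5,10)  cross = 3·10 − 13.5·3.5 = -17.2500; (r_i+r_j)·cross = 16.5·-17.2500 = -284.6250
edge 2: (13.5,10)→(18,22.5)  cross = 13.5·22.5 − 18·10 = 123.7500; (r_i+r_j)·cross = 31.5·123.7500 = 3898.1250
edge 3: (18,22.5)→(1,26.5)  cross = 18·26.5 − 1·22.5 = 454.5000; (r_i+r_j)·cross = 19·454.5000 = 8635.5000
edge 4: (1,26.5)→(0.5,23)  cross = 1·23 − 0.5·26.5 = 9.7500; (r_i+r_j)·cross = 1.5·9.7500 = 14.6250
Σcross = 503.5000 → A = |Σcross|/2 = 251.7500 mm²
Σ(r_i+r_j)·cross = 12028.2500 → first moment M = |Σ|/6 = 2004.7083
R_c = M/A = 2004.7083/251.7500 = 7.9631 mm
θ = 124° = 2.164208 rad
V = θ·R_c·A = 2.164208·7.9631·251.7500 = 4338.606 mm³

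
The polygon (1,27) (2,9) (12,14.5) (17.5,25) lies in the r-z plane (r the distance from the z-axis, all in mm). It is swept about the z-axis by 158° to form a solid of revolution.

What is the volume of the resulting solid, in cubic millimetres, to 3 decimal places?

Profile (r,z), 4 vertices: (1,27) (2,9) (12,14.5) (17.5,25)
edge 0: (1,27)→(2,9)  cross = 1·9 − 2·27 = -45.0000; (r_i+r_j)·cross = 3·-45.0000 = -135.0000
edge 1: (2,9)→(12,14.5)  cross = 2·14.5 − 12·9 = -79.0000; (r_i+r_j)·cross = 14·-79.0000 = -1106.0000
edge 2: (12,14.5)→(17.5,25)  cross = 12·25 − 17.5·14.5 = 46.2500; (r_i+r_j)·cross = 29.5·46.2500 = 1364.3750
edge 3: (17.5,25)→(1,27)  cross = 17.5·27 − 1·25 = 447.5000; (r_i+r_j)·cross = 18.5·447.5000 = 8278.7500
Σcross = 369.7500 → A = |Σcross|/2 = 184.8750 mm²
Σ(r_i+r_j)·cross = 8402.1250 → first moment M = |Σ|/6 = 1400.3542
R_c = M/A = 1400.3542/184.8750 = 7.5746 mm
θ = 158° = 2.757620 rad
V = θ·R_c·A = 2.757620·7.5746·184.8750 = 3861.645 mm³

Volume = 3861.645 mm³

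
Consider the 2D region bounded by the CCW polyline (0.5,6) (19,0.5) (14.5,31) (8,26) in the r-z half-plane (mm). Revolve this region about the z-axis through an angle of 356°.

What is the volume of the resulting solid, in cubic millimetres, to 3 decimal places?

Volume = 21198.472 mm³

Profile (r,z), 4 vertices: (0.5,6) (19,0.5) (14.5,31) (8,26)
edge 0: (0.5,6)→(19,0.5)  cross = 0.5·0.5 − 19·6 = -113.7500; (r_i+r_j)·cross = 19.5·-113.7500 = -2218.1250
edge 1: (19,0.5)→(14.5,31)  cross = 19·31 − 14.5·0.5 = 581.7500; (r_i+r_j)·cross = 33.5·581.7500 = 19488.6250
edge 2: (14.5,31)→(8,26)  cross = 14.5·26 − 8·31 = 129.0000; (r_i+r_j)·cross = 22.5·129.0000 = 2902.5000
edge 3: (8,26)→(0.5,6)  cross = 8·6 − 0.5·26 = 35.0000; (r_i+r_j)·cross = 8.5·35.0000 = 297.5000
Σcross = 632.0000 → A = |Σcross|/2 = 316.0000 mm²
Σ(r_i+r_j)·cross = 20470.5000 → first moment M = |Σ|/6 = 3411.7500
R_c = M/A = 3411.7500/316.0000 = 10.7967 mm
θ = 356° = 6.213372 rad
V = θ·R_c·A = 6.213372·10.7967·316.0000 = 21198.472 mm³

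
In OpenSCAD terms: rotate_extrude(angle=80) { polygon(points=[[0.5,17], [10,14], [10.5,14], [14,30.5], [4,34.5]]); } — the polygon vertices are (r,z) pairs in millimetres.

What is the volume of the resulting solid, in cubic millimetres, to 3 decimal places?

Profile (r,z), 5 vertices: (0.5,17) (10,14) (10.5,14) (14,30.5) (4,34.5)
edge 0: (0.5,17)→(10,14)  cross = 0.5·14 − 10·17 = -163.0000; (r_i+r_j)·cross = 10.5·-163.0000 = -1711.5000
edge 1: (10,14)→(10.5,14)  cross = 10·14 − 10.5·14 = -7.0000; (r_i+r_j)·cross = 20.5·-7.0000 = -143.5000
edge 2: (10.5,14)→(14,30.5)  cross = 10.5·30.5 − 14·14 = 124.2500; (r_i+r_j)·cross = 24.5·124.2500 = 3044.1250
edge 3: (14,30.5)→(4,34.5)  cross = 14·34.5 − 4·30.5 = 361.0000; (r_i+r_j)·cross = 18·361.0000 = 6498.0000
edge 4: (4,34.5)→(0.5,17)  cross = 4·17 − 0.5·34.5 = 50.7500; (r_i+r_j)·cross = 4.5·50.7500 = 228.3750
Σcross = 366.0000 → A = |Σcross|/2 = 183.0000 mm²
Σ(r_i+r_j)·cross = 7915.5000 → first moment M = |Σ|/6 = 1319.2500
R_c = M/A = 1319.2500/183.0000 = 7.2090 mm
θ = 80° = 1.396263 rad
V = θ·R_c·A = 1.396263·7.2090·183.0000 = 1842.020 mm³

Volume = 1842.020 mm³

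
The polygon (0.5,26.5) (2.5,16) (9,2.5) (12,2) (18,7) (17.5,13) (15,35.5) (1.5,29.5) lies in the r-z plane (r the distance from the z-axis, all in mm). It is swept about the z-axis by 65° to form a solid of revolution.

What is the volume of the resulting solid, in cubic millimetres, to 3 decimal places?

Volume = 4483.614 mm³

Profile (r,z), 8 vertices: (0.5,26.5) (2.5,16) (9,2.5) (12,2) (18,7) (17.5,13) (15,35.5) (1.5,29.5)
edge 0: (0.5,26.5)→(2.5,16)  cross = 0.5·16 − 2.5·26.5 = -58.2500; (r_i+r_j)·cross = 3·-58.2500 = -174.7500
edge 1: (2.5,16)→(9,2.5)  cross = 2.5·2.5 − 9·16 = -137.7500; (r_i+r_j)·cross = 11.5·-137.7500 = -1584.1250
edge 2: (9,2.5)→(12,2)  cross = 9·2 − 12·2.5 = -12.0000; (r_i+r_j)·cross = 21·-12.0000 = -252.0000
edge 3: (12,2)→(18,7)  cross = 12·7 − 18·2 = 48.0000; (r_i+r_j)·cross = 30·48.0000 = 1440.0000
edge 4: (18,7)→(17.5,13)  cross = 18·13 − 17.5·7 = 111.5000; (r_i+r_j)·cross = 35.5·111.5000 = 3958.2500
edge 5: (17.5,13)→(15,35.5)  cross = 17.5·35.5 − 15·13 = 426.2500; (r_i+r_j)·cross = 32.5·426.2500 = 13853.1250
edge 6: (15,35.5)→(1.5,29.5)  cross = 15·29.5 − 1.5·35.5 = 389.2500; (r_i+r_j)·cross = 16.5·389.2500 = 6422.6250
edge 7: (1.5,29.5)→(0.5,26.5)  cross = 1.5·26.5 − 0.5·29.5 = 25.0000; (r_i+r_j)·cross = 2·25.0000 = 50.0000
Σcross = 792.0000 → A = |Σcross|/2 = 396.0000 mm²
Σ(r_i+r_j)·cross = 23713.1250 → first moment M = |Σ|/6 = 3952.1875
R_c = M/A = 3952.1875/396.0000 = 9.9803 mm
θ = 65° = 1.134464 rad
V = θ·R_c·A = 1.134464·9.9803·396.0000 = 4483.614 mm³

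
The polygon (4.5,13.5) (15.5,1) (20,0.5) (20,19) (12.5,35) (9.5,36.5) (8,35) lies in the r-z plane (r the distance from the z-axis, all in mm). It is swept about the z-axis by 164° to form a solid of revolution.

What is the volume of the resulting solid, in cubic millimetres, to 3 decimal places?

Volume = 13411.911 mm³

Profile (r,z), 7 vertices: (4.5,13.5) (15.5,1) (20,0.5) (20,19) (12.5,35) (9.5,36.5) (8,35)
edge 0: (4.5,13.5)→(15.5,1)  cross = 4.5·1 − 15.5·13.5 = -204.7500; (r_i+r_j)·cross = 20·-204.7500 = -4095.0000
edge 1: (15.5,1)→(20,0.5)  cross = 15.5·0.5 − 20·1 = -12.2500; (r_i+r_j)·cross = 35.5·-12.2500 = -434.8750
edge 2: (20,0.5)→(20,19)  cross = 20·19 − 20·0.5 = 370.0000; (r_i+r_j)·cross = 40·370.0000 = 14800.0000
edge 3: (20,19)→(12.5,35)  cross = 20·35 − 12.5·19 = 462.5000; (r_i+r_j)·cross = 32.5·462.5000 = 15031.2500
edge 4: (12.5,35)→(9.5,36.5)  cross = 12.5·36.5 − 9.5·35 = 123.7500; (r_i+r_j)·cross = 22·123.7500 = 2722.5000
edge 5: (9.5,36.5)→(8,35)  cross = 9.5·35 − 8·36.5 = 40.5000; (r_i+r_j)·cross = 17.5·40.5000 = 708.7500
edge 6: (8,35)→(4.5,13.5)  cross = 8·13.5 − 4.5·35 = -49.5000; (r_i+r_j)·cross = 12.5·-49.5000 = -618.7500
Σcross = 730.2500 → A = |Σcross|/2 = 365.1250 mm²
Σ(r_i+r_j)·cross = 28113.8750 → first moment M = |Σ|/6 = 4685.6458
R_c = M/A = 4685.6458/365.1250 = 12.8330 mm
θ = 164° = 2.862340 rad
V = θ·R_c·A = 2.862340·12.8330·365.1250 = 13411.911 mm³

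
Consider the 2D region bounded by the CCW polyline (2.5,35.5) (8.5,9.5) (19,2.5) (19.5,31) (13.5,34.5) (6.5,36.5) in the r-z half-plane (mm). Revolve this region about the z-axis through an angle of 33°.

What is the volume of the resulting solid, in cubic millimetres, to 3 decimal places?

Volume = 2724.092 mm³

Profile (r,z), 6 vertices: (2.5,35.5) (8.5,9.5) (19,2.5) (19.5,31) (13.5,34.5) (6.5,36.5)
edge 0: (2.5,35.5)→(8.5,9.5)  cross = 2.5·9.5 − 8.5·35.5 = -278.0000; (r_i+r_j)·cross = 11·-278.0000 = -3058.0000
edge 1: (8.5,9.5)→(19,2.5)  cross = 8.5·2.5 − 19·9.5 = -159.2500; (r_i+r_j)·cross = 27.5·-159.2500 = -4379.3750
edge 2: (19,2.5)→(19.5,31)  cross = 19·31 − 19.5·2.5 = 540.2500; (r_i+r_j)·cross = 38.5·540.2500 = 20799.6250
edge 3: (19.5,31)→(13.5,34.5)  cross = 19.5·34.5 − 13.5·31 = 254.2500; (r_i+r_j)·cross = 33·254.2500 = 8390.2500
edge 4: (13.5,34.5)→(6.5,36.5)  cross = 13.5·36.5 − 6.5·34.5 = 268.5000; (r_i+r_j)·cross = 20·268.5000 = 5370.0000
edge 5: (6.5,36.5)→(2.5,35.5)  cross = 6.5·35.5 − 2.5·36.5 = 139.5000; (r_i+r_j)·cross = 9·139.5000 = 1255.5000
Σcross = 765.2500 → A = |Σcross|/2 = 382.6250 mm²
Σ(r_i+r_j)·cross = 28378.0000 → first moment M = |Σ|/6 = 4729.6667
R_c = M/A = 4729.6667/382.6250 = 12.3611 mm
θ = 33° = 0.575959 rad
V = θ·R_c·A = 0.575959·12.3611·382.6250 = 2724.092 mm³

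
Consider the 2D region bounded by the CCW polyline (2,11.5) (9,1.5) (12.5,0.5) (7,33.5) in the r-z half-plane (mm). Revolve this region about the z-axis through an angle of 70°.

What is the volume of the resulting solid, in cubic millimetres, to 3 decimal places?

Profile (r,z), 4 vertices: (2,11.5) (9,1.5) (12.5,0.5) (7,33.5)
edge 0: (2,11.5)→(9,1.5)  cross = 2·1.5 − 9·11.5 = -100.5000; (r_i+r_j)·cross = 11·-100.5000 = -1105.5000
edge 1: (9,1.5)→(12.5,0.5)  cross = 9·0.5 − 12.5·1.5 = -14.2500; (r_i+r_j)·cross = 21.5·-14.2500 = -306.3750
edge 2: (12.5,0.5)→(7,33.5)  cross = 12.5·33.5 − 7·0.5 = 415.2500; (r_i+r_j)·cross = 19.5·415.2500 = 8097.3750
edge 3: (7,33.5)→(2,11.5)  cross = 7·11.5 − 2·33.5 = 13.5000; (r_i+r_j)·cross = 9·13.5000 = 121.5000
Σcross = 314.0000 → A = |Σcross|/2 = 157.0000 mm²
Σ(r_i+r_j)·cross = 6807.0000 → first moment M = |Σ|/6 = 1134.5000
R_c = M/A = 1134.5000/157.0000 = 7.2261 mm
θ = 70° = 1.221730 rad
V = θ·R_c·A = 1.221730·7.2261·157.0000 = 1386.053 mm³

Volume = 1386.053 mm³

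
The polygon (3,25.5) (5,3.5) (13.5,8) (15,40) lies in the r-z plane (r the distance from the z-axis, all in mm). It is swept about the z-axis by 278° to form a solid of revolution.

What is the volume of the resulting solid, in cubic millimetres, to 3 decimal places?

Profile (r,z), 4 vertices: (3,25.5) (5,3.5) (13.5,8) (15,40)
edge 0: (3,25.5)→(5,3.5)  cross = 3·3.5 − 5·25.5 = -117.0000; (r_i+r_j)·cross = 8·-117.0000 = -936.0000
edge 1: (5,3.5)→(13.5,8)  cross = 5·8 − 13.5·3.5 = -7.2500; (r_i+r_j)·cross = 18.5·-7.2500 = -134.1250
edge 2: (13.5,8)→(15,40)  cross = 13.5·40 − 15·8 = 420.0000; (r_i+r_j)·cross = 28.5·420.0000 = 11970.0000
edge 3: (15,40)→(3,25.5)  cross = 15·25.5 − 3·40 = 262.5000; (r_i+r_j)·cross = 18·262.5000 = 4725.0000
Σcross = 558.2500 → A = |Σcross|/2 = 279.1250 mm²
Σ(r_i+r_j)·cross = 15624.8750 → first moment M = |Σ|/6 = 2604.1458
R_c = M/A = 2604.1458/279.1250 = 9.3297 mm
θ = 278° = 4.852015 rad
V = θ·R_c·A = 4.852015·9.3297·279.1250 = 12635.355 mm³

Volume = 12635.355 mm³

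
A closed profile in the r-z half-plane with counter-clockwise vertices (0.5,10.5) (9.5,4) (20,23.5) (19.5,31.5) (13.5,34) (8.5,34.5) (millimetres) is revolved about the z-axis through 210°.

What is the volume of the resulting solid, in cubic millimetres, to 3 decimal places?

Volume = 13692.392 mm³

Profile (r,z), 6 vertices: (0.5,10.5) (9.5,4) (20,23.5) (19.5,31.5) (13.5,34) (8.5,34.5)
edge 0: (0.5,10.5)→(9.5,4)  cross = 0.5·4 − 9.5·10.5 = -97.7500; (r_i+r_j)·cross = 10·-97.7500 = -977.5000
edge 1: (9.5,4)→(20,23.5)  cross = 9.5·23.5 − 20·4 = 143.2500; (r_i+r_j)·cross = 29.5·143.2500 = 4225.8750
edge 2: (20,23.5)→(19.5,31.5)  cross = 20·31.5 − 19.5·23.5 = 171.7500; (r_i+r_j)·cross = 39.5·171.7500 = 6784.1250
edge 3: (19.5,31.5)→(13.5,34)  cross = 19.5·34 − 13.5·31.5 = 237.7500; (r_i+r_j)·cross = 33·237.7500 = 7845.7500
edge 4: (13.5,34)→(8.5,34.5)  cross = 13.5·34.5 − 8.5·34 = 176.7500; (r_i+r_j)·cross = 22·176.7500 = 3888.5000
edge 5: (8.5,34.5)→(0.5,10.5)  cross = 8.5·10.5 − 0.5·34.5 = 72.0000; (r_i+r_j)·cross = 9·72.0000 = 648.0000
Σcross = 703.7500 → A = |Σcross|/2 = 351.8750 mm²
Σ(r_i+r_j)·cross = 22414.7500 → first moment M = |Σ|/6 = 3735.7917
R_c = M/A = 3735.7917/351.8750 = 10.6168 mm
θ = 210° = 3.665191 rad
V = θ·R_c·A = 3.665191·10.6168·351.8750 = 13692.392 mm³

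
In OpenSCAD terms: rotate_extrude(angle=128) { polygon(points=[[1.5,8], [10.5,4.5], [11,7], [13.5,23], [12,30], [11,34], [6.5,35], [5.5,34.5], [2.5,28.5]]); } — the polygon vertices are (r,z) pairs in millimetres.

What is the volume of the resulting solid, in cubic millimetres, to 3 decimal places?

Profile (r,z), 9 vertices: (1.5,8) (10.5,4.5) (11,7) (13.5,23) (12,30) (11,34) (6.5,35) (5.5,34.5) (2.5,28.5)
edge 0: (1.5,8)→(10.5,4.5)  cross = 1.5·4.5 − 10.5·8 = -77.2500; (r_i+r_j)·cross = 12·-77.2500 = -927.0000
edge 1: (10.5,4.5)→(11,7)  cross = 10.5·7 − 11·4.5 = 24.0000; (r_i+r_j)·cross = 21.5·24.0000 = 516.0000
edge 2: (11,7)→(13.5,23)  cross = 11·23 − 13.5·7 = 158.5000; (r_i+r_j)·cross = 24.5·158.5000 = 3883.2500
edge 3: (13.5,23)→(12,30)  cross = 13.5·30 − 12·23 = 129.0000; (r_i+r_j)·cross = 25.5·129.0000 = 3289.5000
edge 4: (12,30)→(11,34)  cross = 12·34 − 11·30 = 78.0000; (r_i+r_j)·cross = 23·78.0000 = 1794.0000
edge 5: (11,34)→(6.5,35)  cross = 11·35 − 6.5·34 = 164.0000; (r_i+r_j)·cross = 17.5·164.0000 = 2870.0000
edge 6: (6.5,35)→(5.5,34.5)  cross = 6.5·34.5 − 5.5·35 = 31.7500; (r_i+r_j)·cross = 12·31.7500 = 381.0000
edge 7: (5.5,34.5)→(2.5,28.5)  cross = 5.5·28.5 − 2.5·34.5 = 70.5000; (r_i+r_j)·cross = 8·70.5000 = 564.0000
edge 8: (2.5,28.5)→(1.5,8)  cross = 2.5·8 − 1.5·28.5 = -22.7500; (r_i+r_j)·cross = 4·-22.7500 = -91.0000
Σcross = 555.7500 → A = |Σcross|/2 = 277.8750 mm²
Σ(r_i+r_j)·cross = 12279.7500 → first moment M = |Σ|/6 = 2046.6250
R_c = M/A = 2046.6250/277.8750 = 7.3653 mm
θ = 128° = 2.234021 rad
V = θ·R_c·A = 2.234021·7.3653·277.8750 = 4572.204 mm³

Volume = 4572.204 mm³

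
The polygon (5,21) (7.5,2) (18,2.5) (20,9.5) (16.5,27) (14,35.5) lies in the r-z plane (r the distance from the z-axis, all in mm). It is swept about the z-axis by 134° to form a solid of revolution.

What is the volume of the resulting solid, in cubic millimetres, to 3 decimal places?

Profile (r,z), 6 vertices: (5,21) (7.5,2) (18,2.5) (20,9.5) (16.5,27) (14,35.5)
edge 0: (5,21)→(7.5,2)  cross = 5·2 − 7.5·21 = -147.5000; (r_i+r_j)·cross = 12.5·-147.5000 = -1843.7500
edge 1: (7.5,2)→(18,2.5)  cross = 7.5·2.5 − 18·2 = -17.2500; (r_i+r_j)·cross = 25.5·-17.2500 = -439.8750
edge 2: (18,2.5)→(20,9.5)  cross = 18·9.5 − 20·2.5 = 121.0000; (r_i+r_j)·cross = 38·121.0000 = 4598.0000
edge 3: (20,9.5)→(16.5,27)  cross = 20·27 − 16.5·9.5 = 383.2500; (r_i+r_j)·cross = 36.5·383.2500 = 13988.6250
edge 4: (16.5,27)→(14,35.5)  cross = 16.5·35.5 − 14·27 = 207.7500; (r_i+r_j)·cross = 30.5·207.7500 = 6336.3750
edge 5: (14,35.5)→(5,21)  cross = 14·21 − 5·35.5 = 116.5000; (r_i+r_j)·cross = 19·116.5000 = 2213.5000
Σcross = 663.7500 → A = |Σcross|/2 = 331.8750 mm²
Σ(r_i+r_j)·cross = 24852.8750 → first moment M = |Σ|/6 = 4142.1458
R_c = M/A = 4142.1458/331.8750 = 12.4810 mm
θ = 134° = 2.338741 rad
V = θ·R_c·A = 2.338741·12.4810·331.8750 = 9687.407 mm³

Volume = 9687.407 mm³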